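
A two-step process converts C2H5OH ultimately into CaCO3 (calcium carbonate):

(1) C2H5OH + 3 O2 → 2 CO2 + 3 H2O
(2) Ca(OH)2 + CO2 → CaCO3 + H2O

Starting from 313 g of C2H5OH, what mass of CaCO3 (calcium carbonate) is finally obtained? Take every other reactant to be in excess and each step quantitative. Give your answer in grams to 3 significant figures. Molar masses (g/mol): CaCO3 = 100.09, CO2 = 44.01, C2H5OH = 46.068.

1360 g

n(C2H5OH) = 313.0 / 46.068 = 6.794 mol.
Step 1 gives a 1:2 ratio of C2H5OH to CO2, so n(CO2) = 13.59 mol.
In step 2 the CO2:CaCO3 ratio is 1:1, so n(CaCO3) = 13.59 mol.
Mass of CaCO3 = 13.59 × 100.09 = 1360 g.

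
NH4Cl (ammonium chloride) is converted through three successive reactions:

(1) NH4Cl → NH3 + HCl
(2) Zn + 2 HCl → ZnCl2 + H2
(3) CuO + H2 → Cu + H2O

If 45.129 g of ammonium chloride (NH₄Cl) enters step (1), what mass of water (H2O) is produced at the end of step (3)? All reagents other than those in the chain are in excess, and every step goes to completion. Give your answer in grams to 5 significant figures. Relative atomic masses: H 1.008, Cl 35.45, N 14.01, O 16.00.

7.5997 g

M(NH4Cl) = 14.01 + 4(1.008) + 35.45 = 53.492 g/mol.
M(H2O) = 2(1.008) + 16.00 = 18.016 g/mol.
n(NH4Cl) = 45.129 / 53.492 = 0.843659 mol.
Reaction (1): NH4Cl→HCl ratio 1:1 ⇒ n(HCl) = 0.843659 mol.
Reaction (2): HCl→H2 ratio 2:1 ⇒ n(H2) = 0.421829 mol.
Reaction (3): H2→H2O ratio 1:1 ⇒ n(H2O) = 0.421829 mol.
Mass of H2O = 0.421829 × 18.016 = 7.59968 g.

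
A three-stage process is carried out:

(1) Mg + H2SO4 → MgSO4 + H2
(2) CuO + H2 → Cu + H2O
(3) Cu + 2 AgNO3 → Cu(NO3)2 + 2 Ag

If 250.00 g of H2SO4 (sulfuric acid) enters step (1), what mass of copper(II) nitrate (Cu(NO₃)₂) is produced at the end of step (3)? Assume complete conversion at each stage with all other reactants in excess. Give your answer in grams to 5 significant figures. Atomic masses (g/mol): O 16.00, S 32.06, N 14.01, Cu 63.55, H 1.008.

M(H2SO4) = 2(1.008) + 32.06 + 4(16.00) = 98.076 g/mol.
M(Cu(NO3)2) = 63.55 + 2(14.01) + 6(16.00) = 187.57 g/mol.
n(H2SO4) = 250.00 / 98.076 = 2.54904 mol.
Reaction (1): H2SO4→H2 ratio 1:1 ⇒ n(H2) = 2.54904 mol.
Reaction (2): H2→Cu ratio 1:1 ⇒ n(Cu) = 2.54904 mol.
Reaction (3): Cu→Cu(NO3)2 ratio 1:1 ⇒ n(Cu(NO3)2) = 2.54904 mol.
Mass of Cu(NO3)2 = 2.54904 × 187.57 = 478.124 g.

478.12 g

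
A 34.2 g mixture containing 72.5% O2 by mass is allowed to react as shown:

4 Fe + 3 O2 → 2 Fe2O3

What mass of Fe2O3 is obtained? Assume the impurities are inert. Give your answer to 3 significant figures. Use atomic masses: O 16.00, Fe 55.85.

82.5 g

Mass of pure O2 = 34.2 g × 0.725 = 24.80 g.
M(O2) = 2(16.00) = 32.00 g/mol.
M(Fe2O3) = 2(55.85) + 3(16.00) = 159.70 g/mol.
n(O2) = 24.80 g / 32.00 g/mol = 0.7748 mol.
From the equation the O2:Fe2O3 mole ratio is 3:2, so n(Fe2O3) = 0.7748 × 2/3 = 0.5166 mol.
Mass of Fe2O3 = 0.5166 mol × 159.70 g/mol = 82.50 g.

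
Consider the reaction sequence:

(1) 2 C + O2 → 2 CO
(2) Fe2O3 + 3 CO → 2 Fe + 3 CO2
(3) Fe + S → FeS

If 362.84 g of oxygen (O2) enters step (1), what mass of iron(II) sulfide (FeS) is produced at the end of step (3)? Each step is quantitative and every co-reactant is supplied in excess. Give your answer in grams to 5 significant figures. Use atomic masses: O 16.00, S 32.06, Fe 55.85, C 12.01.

1329.1 g

M(O2) = 2(16.00) = 32.00 g/mol.
M(FeS) = 55.85 + 32.06 = 87.91 g/mol.
n(O2) = 362.84 / 32.00 = 11.3387 mol.
Reaction (1): O2→CO ratio 1:2 ⇒ n(CO) = 22.6775 mol.
Reaction (2): CO→Fe ratio 3:2 ⇒ n(Fe) = 15.1183 mol.
Reaction (3): Fe→FeS ratio 1:1 ⇒ n(FeS) = 15.1183 mol.
Mass of FeS = 15.1183 × 87.91 = 1329.05 g.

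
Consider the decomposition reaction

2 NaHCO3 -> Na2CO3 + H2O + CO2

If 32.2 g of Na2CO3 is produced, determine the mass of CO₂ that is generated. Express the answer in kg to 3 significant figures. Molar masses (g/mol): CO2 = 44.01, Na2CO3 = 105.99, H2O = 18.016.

n(Na2CO3) = 32.20 g / 105.99 g/mol = 0.3038 mol.
From the equation the Na2CO3:CO2 mole ratio is 1:1, so n(CO2) = 0.3038 × 1/1 = 0.3038 mol.
Mass of CO2 = 0.3038 mol × 44.01 g/mol = 13.37 g.
Converting to kg: 13.37 g = 0.0134 kg.

0.0134 kg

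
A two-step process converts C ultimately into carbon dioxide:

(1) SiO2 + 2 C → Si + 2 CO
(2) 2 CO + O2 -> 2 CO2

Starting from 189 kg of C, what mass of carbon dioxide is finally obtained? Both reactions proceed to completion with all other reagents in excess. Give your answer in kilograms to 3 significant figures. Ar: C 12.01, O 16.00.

M(C) = 12.01 g/mol.
M(CO2) = 12.01 + 2(16.00) = 44.01 g/mol.
189 kg = 189000 g.
n(C) = 189000 / 12.01 = 15740 mol.
Step 1 gives a 2:2 ratio of C to CO, so n(CO) = 15740 mol.
In step 2 the CO:CO2 ratio is 2:2, so n(CO2) = 15740 mol.
Mass of CO2 = 15740 × 44.01 = 692600 g = 693 kg.

693 kg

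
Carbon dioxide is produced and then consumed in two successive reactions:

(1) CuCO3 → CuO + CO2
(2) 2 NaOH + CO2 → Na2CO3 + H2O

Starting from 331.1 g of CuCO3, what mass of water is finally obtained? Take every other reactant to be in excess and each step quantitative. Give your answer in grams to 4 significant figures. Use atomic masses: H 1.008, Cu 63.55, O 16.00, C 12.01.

M(CuCO3) = 63.55 + 12.01 + 3(16.00) = 123.56 g/mol.
M(H2O) = 2(1.008) + 16.00 = 18.016 g/mol.
n(CuCO3) = 331.10 / 123.56 = 2.6797 mol.
Step 1 gives a 1:1 ratio of CuCO3 to CO2, so n(CO2) = 2.6797 mol.
In step 2 the CO2:H2O ratio is 1:1, so n(H2O) = 2.6797 mol.
Mass of H2O = 2.6797 × 18.016 = 48.277 g.

48.28 g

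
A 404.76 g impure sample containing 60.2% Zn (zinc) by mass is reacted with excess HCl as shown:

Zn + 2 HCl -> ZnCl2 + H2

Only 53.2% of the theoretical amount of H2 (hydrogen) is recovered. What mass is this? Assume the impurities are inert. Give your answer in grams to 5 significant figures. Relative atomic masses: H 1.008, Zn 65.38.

Pure Zn available = 404.76 g × 0.602 = 243.666 g.
M(Zn) = 65.38 g/mol.
M(H2) = 2(1.008) = 2.016 g/mol.
n(Zn) = 243.666 g / 65.38 g/mol = 3.72691 mol.
From the equation the Zn:H2 mole ratio is 1:1, so n(H2) = 3.72691 × 1/1 = 3.72691 mol.
Mass of H2 = 3.72691 mol × 2.016 g/mol = 7.51346 g.
Actual mass collected = 7.51346 g × 0.532 = 3.99716 g.

3.9972 g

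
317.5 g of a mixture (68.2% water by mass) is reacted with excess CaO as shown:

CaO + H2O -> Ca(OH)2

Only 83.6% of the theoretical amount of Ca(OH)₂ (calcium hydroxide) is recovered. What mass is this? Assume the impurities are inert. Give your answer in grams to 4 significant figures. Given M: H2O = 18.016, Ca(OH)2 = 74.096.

744.5 g

Pure H2O available = 317.5 g × 0.682 = 216.53 g.
n(H2O) = 216.53 g / 18.016 g/mol = 12.019 mol.
From the equation the H2O:Ca(OH)2 mole ratio is 1:1, so n(Ca(OH)2) = 12.019 × 1/1 = 12.019 mol.
Mass of Ca(OH)2 = 12.019 mol × 74.096 g/mol = 890.56 g.
Actual mass collected = 890.56 g × 0.836 = 744.51 g.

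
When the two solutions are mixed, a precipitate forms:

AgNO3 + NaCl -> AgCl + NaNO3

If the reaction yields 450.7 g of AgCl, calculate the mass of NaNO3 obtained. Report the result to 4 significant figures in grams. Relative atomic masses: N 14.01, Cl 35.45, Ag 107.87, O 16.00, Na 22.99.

M(AgCl) = 107.87 + 35.45 = 143.32 g/mol.
M(NaNO3) = 22.99 + 14.01 + 3(16.00) = 85.00 g/mol.
n(AgCl) = 450.70 g / 143.32 g/mol = 3.1447 mol.
From the equation the AgCl:NaNO3 mole ratio is 1:1, so n(NaNO3) = 3.1447 × 1/1 = 3.1447 mol.
Mass of NaNO3 = 3.1447 mol × 85.00 g/mol = 267.30 g.

267.3 g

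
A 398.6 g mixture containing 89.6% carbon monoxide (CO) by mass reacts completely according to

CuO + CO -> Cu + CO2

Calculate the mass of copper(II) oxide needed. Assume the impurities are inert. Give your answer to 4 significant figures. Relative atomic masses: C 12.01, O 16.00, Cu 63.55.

Mass of pure CO = 398.6 g × 0.896 = 357.15 g.
M(CO) = 12.01 + 16.00 = 28.01 g/mol.
M(CuO) = 63.55 + 16.00 = 79.55 g/mol.
n(CO) = 357.15 g / 28.01 g/mol = 12.751 mol.
From the equation the CO:CuO mole ratio is 1:1, so n(CuO) = 12.751 × 1/1 = 12.751 mol.
Mass of CuO = 12.751 mol × 79.55 g/mol = 1014.3 g.

1014 g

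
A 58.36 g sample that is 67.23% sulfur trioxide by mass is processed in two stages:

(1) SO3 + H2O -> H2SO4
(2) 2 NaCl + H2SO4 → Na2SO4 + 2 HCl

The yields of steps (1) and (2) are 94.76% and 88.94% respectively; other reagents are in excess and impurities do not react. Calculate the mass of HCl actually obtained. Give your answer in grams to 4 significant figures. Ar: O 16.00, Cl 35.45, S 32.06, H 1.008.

30.12 g

Pure SO3 = 58.36 × 0.6723 = 39.235 g.
M(SO3) = 32.06 + 3(16.00) = 80.06 g/mol.
M(HCl) = 1.008 + 35.45 = 36.458 g/mol.
n(SO3) = 39.235 / 80.06 = 0.49008 mol.
Step 1 (SO3:H2SO4 = 1:1): theoretical n(H2SO4) = 0.49008 mol; at 94.76% yield, n(H2SO4) = 0.46440 mol.
Step 2 (H2SO4:HCl = 1:2): theoretical n(HCl) = 0.92879 mol, so theoretical mass = 0.92879 × 36.458 = 33.862 g.
At 88.94% yield, actual mass of HCl = 33.862 × 0.8894 = 30.117 g.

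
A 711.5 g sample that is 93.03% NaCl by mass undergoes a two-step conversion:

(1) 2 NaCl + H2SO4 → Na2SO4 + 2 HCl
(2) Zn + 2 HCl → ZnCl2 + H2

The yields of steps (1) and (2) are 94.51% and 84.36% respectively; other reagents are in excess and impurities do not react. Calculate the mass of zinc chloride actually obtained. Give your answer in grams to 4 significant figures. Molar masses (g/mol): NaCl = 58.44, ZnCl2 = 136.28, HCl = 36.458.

615.3 g

Pure NaCl = 711.5 × 0.9303 = 661.91 g.
n(NaCl) = 661.91 / 58.44 = 11.326 mol.
Step 1 (NaCl:HCl = 2:2): theoretical n(HCl) = 11.326 mol; at 94.51% yield, n(HCl) = 10.704 mol.
Step 2 (HCl:ZnCl2 = 2:1): theoretical n(ZnCl2) = 5.3522 mol, so theoretical mass = 5.3522 × 136.28 = 729.40 g.
At 84.36% yield, actual mass of ZnCl2 = 729.40 × 0.8436 = 615.32 g.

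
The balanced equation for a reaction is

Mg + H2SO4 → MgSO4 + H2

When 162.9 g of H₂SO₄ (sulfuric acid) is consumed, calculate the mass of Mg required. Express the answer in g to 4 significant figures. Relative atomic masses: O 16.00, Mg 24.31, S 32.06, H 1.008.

40.38 g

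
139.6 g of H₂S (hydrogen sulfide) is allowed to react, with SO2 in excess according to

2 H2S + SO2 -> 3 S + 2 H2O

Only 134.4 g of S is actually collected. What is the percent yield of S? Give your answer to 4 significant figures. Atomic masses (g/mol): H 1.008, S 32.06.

68.22 %

M(H2S) = 2(1.008) + 32.06 = 34.076 g/mol.
M(S) = 32.06 g/mol.
n(H2S) = 139.60 g / 34.076 g/mol = 4.0967 mol.
From the equation the H2S:S mole ratio is 2:3, so n(S) = 4.0967 × 3/2 = 6.1451 mol.
Mass of S = 6.1451 mol × 32.06 g/mol = 197.01 g.
This is the theoretical yield. Percent yield = 134.4 g / 197.01 g × 100% = 68.219%.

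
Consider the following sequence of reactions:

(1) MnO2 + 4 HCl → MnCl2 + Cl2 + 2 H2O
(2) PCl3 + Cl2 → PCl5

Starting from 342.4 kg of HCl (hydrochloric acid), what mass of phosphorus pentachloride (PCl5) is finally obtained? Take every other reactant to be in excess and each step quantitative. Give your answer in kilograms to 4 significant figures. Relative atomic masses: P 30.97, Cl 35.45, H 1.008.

488.9 kg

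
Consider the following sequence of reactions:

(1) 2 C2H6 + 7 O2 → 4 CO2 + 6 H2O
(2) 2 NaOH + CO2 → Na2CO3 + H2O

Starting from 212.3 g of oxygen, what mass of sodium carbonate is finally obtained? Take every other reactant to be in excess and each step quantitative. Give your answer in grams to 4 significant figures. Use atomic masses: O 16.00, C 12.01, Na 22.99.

M(O2) = 2(16.00) = 32.00 g/mol.
M(Na2CO3) = 2(22.99) + 12.01 + 3(16.00) = 105.99 g/mol.
n(O2) = 212.30 / 32.00 = 6.6344 mol.
Step 1 gives a 7:4 ratio of O2 to CO2, so n(CO2) = 3.7911 mol.
In step 2 the CO2:Na2CO3 ratio is 1:1, so n(Na2CO3) = 3.7911 mol.
Mass of Na2CO3 = 3.7911 × 105.99 = 401.82 g.

401.8 g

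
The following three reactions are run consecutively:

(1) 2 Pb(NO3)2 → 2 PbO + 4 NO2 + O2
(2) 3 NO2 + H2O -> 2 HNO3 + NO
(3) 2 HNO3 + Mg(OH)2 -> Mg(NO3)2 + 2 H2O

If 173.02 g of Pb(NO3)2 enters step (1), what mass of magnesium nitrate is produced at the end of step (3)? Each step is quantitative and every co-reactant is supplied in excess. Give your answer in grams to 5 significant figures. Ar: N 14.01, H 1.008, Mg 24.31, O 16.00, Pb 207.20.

51.656 g

M(Pb(NO3)2) = 207.20 + 2(14.01) + 6(16.00) = 331.22 g/mol.
M(Mg(NO3)2) = 24.31 + 2(14.01) + 6(16.00) = 148.33 g/mol.
n(Pb(NO3)2) = 173.02 / 331.22 = 0.522372 mol.
Reaction (1): Pb(NO3)2→NO2 ratio 2:4 ⇒ n(NO2) = 1.04474 mol.
Reaction (2): NO2→HNO3 ratio 3:2 ⇒ n(HNO3) = 0.696496 mol.
Reaction (3): HNO3→Mg(NO3)2 ratio 2:1 ⇒ n(Mg(NO3)2) = 0.348248 mol.
Mass of Mg(NO3)2 = 0.348248 × 148.33 = 51.6556 g.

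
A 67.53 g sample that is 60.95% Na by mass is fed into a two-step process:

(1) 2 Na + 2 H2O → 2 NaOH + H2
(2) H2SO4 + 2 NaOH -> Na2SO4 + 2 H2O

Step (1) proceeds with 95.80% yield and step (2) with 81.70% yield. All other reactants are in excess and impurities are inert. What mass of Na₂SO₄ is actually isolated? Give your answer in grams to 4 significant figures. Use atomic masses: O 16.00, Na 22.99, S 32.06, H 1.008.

Pure Na = 67.53 × 0.6095 = 41.160 g.
M(Na) = 22.99 g/mol.
M(Na2SO4) = 2(22.99) + 32.06 + 4(16.00) = 142.04 g/mol.
n(Na) = 41.160 / 22.99 = 1.7903 mol.
Step 1 (Na:NaOH = 2:2): theoretical n(NaOH) = 1.7903 mol; at 95.80% yield, n(NaOH) = 1.7151 mol.
Step 2 (NaOH:Na2SO4 = 2:1): theoretical n(Na2SO4) = 0.85756 mol, so theoretical mass = 0.85756 × 142.04 = 121.81 g.
At 81.70% yield, actual mass of Na2SO4 = 121.81 × 0.8170 = 99.518 g.

99.52 g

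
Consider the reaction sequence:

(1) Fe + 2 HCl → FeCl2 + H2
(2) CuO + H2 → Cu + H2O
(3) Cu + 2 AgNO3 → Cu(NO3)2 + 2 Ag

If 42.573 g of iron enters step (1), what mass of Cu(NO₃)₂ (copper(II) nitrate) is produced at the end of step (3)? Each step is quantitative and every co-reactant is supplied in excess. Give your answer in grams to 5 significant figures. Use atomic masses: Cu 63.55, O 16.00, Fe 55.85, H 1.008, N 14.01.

142.98 g

M(Fe) = 55.85 g/mol.
M(Cu(NO3)2) = 63.55 + 2(14.01) + 6(16.00) = 187.57 g/mol.
n(Fe) = 42.573 / 55.85 = 0.762274 mol.
Reaction (1): Fe→H2 ratio 1:1 ⇒ n(H2) = 0.762274 mol.
Reaction (2): H2→Cu ratio 1:1 ⇒ n(Cu) = 0.762274 mol.
Reaction (3): Cu→Cu(NO3)2 ratio 1:1 ⇒ n(Cu(NO3)2) = 0.762274 mol.
Mass of Cu(NO3)2 = 0.762274 × 187.57 = 142.980 g.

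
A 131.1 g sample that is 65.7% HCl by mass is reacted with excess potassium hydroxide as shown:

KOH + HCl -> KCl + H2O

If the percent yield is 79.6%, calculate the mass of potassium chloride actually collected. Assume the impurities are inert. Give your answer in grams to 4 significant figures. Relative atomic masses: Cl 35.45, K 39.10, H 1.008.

Pure HCl available = 131.1 g × 0.657 = 86.133 g.
M(HCl) = 1.008 + 35.45 = 36.458 g/mol.
M(KCl) = 39.10 + 35.45 = 74.55 g/mol.
n(HCl) = 86.133 g / 36.458 g/mol = 2.3625 mol.
From the equation the HCl:KCl mole ratio is 1:1, so n(KCl) = 2.3625 × 1/1 = 2.3625 mol.
Mass of KCl = 2.3625 mol × 74.55 g/mol = 176.13 g.
Actual mass collected = 176.13 g × 0.796 = 140.20 g.

140.2 g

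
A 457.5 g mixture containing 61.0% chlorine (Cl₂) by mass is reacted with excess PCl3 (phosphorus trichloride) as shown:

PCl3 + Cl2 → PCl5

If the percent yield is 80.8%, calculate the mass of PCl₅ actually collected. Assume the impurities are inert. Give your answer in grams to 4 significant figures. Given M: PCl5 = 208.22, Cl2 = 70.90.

662.2 g

Pure Cl2 available = 457.5 g × 0.610 = 279.07 g.
n(Cl2) = 279.07 g / 70.90 g/mol = 3.9362 mol.
From the equation the Cl2:PCl5 mole ratio is 1:1, so n(PCl5) = 3.9362 × 1/1 = 3.9362 mol.
Mass of PCl5 = 3.9362 mol × 208.22 g/mol = 819.59 g.
Actual mass collected = 819.59 g × 0.808 = 662.23 g.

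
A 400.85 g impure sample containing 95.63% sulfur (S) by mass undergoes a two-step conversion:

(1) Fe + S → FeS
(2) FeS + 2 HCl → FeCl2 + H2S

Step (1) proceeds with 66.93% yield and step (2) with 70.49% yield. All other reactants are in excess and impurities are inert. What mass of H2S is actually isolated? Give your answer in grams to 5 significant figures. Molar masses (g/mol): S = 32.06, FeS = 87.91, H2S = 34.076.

192.22 g

Pure S = 400.85 × 0.9563 = 383.333 g.
n(S) = 383.333 / 32.06 = 11.9567 mol.
Step 1 (S:FeS = 1:1): theoretical n(FeS) = 11.9567 mol; at 66.93% yield, n(FeS) = 8.00264 mol.
Step 2 (FeS:H2S = 1:1): theoretical n(H2S) = 8.00264 mol, so theoretical mass = 8.00264 × 34.076 = 272.698 g.
At 70.49% yield, actual mass of H2S = 272.698 × 0.7049 = 192.225 g.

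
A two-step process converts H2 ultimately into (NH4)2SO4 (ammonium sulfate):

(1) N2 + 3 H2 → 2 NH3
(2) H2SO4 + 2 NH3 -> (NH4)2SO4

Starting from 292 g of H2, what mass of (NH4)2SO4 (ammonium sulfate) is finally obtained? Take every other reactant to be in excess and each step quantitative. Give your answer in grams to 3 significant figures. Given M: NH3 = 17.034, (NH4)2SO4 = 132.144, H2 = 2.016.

n(H2) = 292.0 / 2.016 = 144.8 mol.
Step 1 gives a 3:2 ratio of H2 to NH3, so n(NH3) = 96.56 mol.
In step 2 the NH3:(NH4)2SO4 ratio is 2:1, so n((NH4)2SO4) = 48.28 mol.
Mass of (NH4)2SO4 = 48.28 × 132.144 = 6380 g.

6380 g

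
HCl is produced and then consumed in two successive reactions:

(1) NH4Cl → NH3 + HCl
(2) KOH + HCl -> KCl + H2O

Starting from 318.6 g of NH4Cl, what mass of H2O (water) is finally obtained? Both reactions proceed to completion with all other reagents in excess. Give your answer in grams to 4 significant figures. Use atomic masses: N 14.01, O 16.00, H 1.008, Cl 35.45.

M(NH4Cl) = 14.01 + 4(1.008) + 35.45 = 53.492 g/mol.
M(H2O) = 2(1.008) + 16.00 = 18.016 g/mol.
n(NH4Cl) = 318.60 / 53.492 = 5.9560 mol.
Step 1 gives a 1:1 ratio of NH4Cl to HCl, so n(HCl) = 5.9560 mol.
In step 2 the HCl:H2O ratio is 1:1, so n(H2O) = 5.9560 mol.
Mass of H2O = 5.9560 × 18.016 = 107.30 g.

107.3 g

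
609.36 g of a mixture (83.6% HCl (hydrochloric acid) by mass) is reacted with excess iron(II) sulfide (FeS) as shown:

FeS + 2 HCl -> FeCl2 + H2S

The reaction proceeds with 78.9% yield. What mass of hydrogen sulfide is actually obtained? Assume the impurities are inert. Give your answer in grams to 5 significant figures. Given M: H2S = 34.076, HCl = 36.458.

187.84 g

Pure HCl available = 609.36 g × 0.836 = 509.425 g.
n(HCl) = 509.425 g / 36.458 g/mol = 13.9729 mol.
From the equation the HCl:H2S mole ratio is 2:1, so n(H2S) = 13.9729 × 1/2 = 6.98646 mol.
Mass of H2S = 6.98646 mol × 34.076 g/mol = 238.071 g.
Actual mass collected = 238.071 g × 0.789 = 187.838 g.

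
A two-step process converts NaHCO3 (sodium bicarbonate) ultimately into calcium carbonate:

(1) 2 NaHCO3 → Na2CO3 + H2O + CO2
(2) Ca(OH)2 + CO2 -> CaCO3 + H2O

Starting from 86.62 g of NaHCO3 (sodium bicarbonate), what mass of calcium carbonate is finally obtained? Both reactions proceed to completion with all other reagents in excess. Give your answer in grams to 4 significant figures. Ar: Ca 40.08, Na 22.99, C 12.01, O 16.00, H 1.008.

51.60 g

M(NaHCO3) = 22.99 + 1.008 + 12.01 + 3(16.00) = 84.008 g/mol.
M(CaCO3) = 40.08 + 12.01 + 3(16.00) = 100.09 g/mol.
n(NaHCO3) = 86.620 / 84.008 = 1.0311 mol.
Step 1 gives a 2:1 ratio of NaHCO3 to CO2, so n(CO2) = 0.51555 mol.
In step 2 the CO2:CaCO3 ratio is 1:1, so n(CaCO3) = 0.51555 mol.
Mass of CaCO3 = 0.51555 × 100.09 = 51.601 g.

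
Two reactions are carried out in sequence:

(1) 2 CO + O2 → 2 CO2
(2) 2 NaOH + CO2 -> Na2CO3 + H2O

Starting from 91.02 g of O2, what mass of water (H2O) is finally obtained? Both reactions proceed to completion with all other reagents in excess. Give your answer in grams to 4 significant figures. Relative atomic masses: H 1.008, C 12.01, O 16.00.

102.5 g

M(O2) = 2(16.00) = 32.00 g/mol.
M(H2O) = 2(1.008) + 16.00 = 18.016 g/mol.
n(O2) = 91.020 / 32.00 = 2.8444 mol.
Step 1 gives a 1:2 ratio of O2 to CO2, so n(CO2) = 5.6887 mol.
In step 2 the CO2:H2O ratio is 1:1, so n(H2O) = 5.6887 mol.
Mass of H2O = 5.6887 × 18.016 = 102.49 g.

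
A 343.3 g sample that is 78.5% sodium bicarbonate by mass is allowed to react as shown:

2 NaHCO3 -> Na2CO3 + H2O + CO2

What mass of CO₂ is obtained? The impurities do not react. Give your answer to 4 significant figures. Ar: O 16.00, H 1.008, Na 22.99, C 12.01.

70.59 g

Mass of pure NaHCO3 = 343.3 g × 0.785 = 269.49 g.
M(NaHCO3) = 22.99 + 1.008 + 12.01 + 3(16.00) = 84.008 g/mol.
M(CO2) = 12.01 + 2(16.00) = 44.01 g/mol.
n(NaHCO3) = 269.49 g / 84.008 g/mol = 3.2079 mol.
From the equation the NaHCO3:CO2 mole ratio is 2:1, so n(CO2) = 3.2079 × 1/2 = 1.6040 mol.
Mass of CO2 = 1.6040 mol × 44.01 g/mol = 70.590 g.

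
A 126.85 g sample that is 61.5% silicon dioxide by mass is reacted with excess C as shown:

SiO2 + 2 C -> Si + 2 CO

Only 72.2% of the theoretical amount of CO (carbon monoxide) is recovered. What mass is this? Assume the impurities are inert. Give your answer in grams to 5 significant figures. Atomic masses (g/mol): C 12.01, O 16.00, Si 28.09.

Pure SiO2 available = 126.85 g × 0.615 = 78.0127 g.
M(SiO2) = 28.09 + 2(16.00) = 60.09 g/mol.
M(CO) = 12.01 + 16.00 = 28.01 g/mol.
n(SiO2) = 78.0127 g / 60.09 g/mol = 1.29827 mol.
From the equation the SiO2:CO mole ratio is 1:2, so n(CO) = 1.29827 × 2/1 = 2.59653 mol.
Mass of CO = 2.59653 mol × 28.01 g/mol = 72.7288 g.
Actual mass collected = 72.7288 g × 0.722 = 52.5102 g.

52.510 g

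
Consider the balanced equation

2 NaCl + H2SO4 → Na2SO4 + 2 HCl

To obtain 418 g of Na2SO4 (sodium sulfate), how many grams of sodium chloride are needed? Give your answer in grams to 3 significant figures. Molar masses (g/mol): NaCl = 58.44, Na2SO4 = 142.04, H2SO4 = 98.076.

344 g

n(Na2SO4) = 418.0 g / 142.04 g/mol = 2.943 mol.
From the equation the Na2SO4:NaCl mole ratio is 1:2, so n(NaCl) = 2.943 × 2/1 = 5.886 mol.
Mass of NaCl = 5.886 mol × 58.44 g/mol = 344.0 g.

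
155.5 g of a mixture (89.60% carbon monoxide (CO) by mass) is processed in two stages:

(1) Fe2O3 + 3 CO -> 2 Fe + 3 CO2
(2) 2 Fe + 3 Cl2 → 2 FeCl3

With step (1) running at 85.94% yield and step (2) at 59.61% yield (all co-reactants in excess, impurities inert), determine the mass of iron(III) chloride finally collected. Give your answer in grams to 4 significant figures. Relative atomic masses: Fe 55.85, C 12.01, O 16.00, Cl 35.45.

275.5 g

Pure CO = 155.5 × 0.8960 = 139.33 g.
M(CO) = 12.01 + 16.00 = 28.01 g/mol.
M(FeCl3) = 55.85 + 3(35.45) = 162.20 g/mol.
n(CO) = 139.33 / 28.01 = 4.9742 mol.
Step 1 (CO:Fe = 3:2): theoretical n(Fe) = 3.3161 mol; at 85.94% yield, n(Fe) = 2.8499 mol.
Step 2 (Fe:FeCl3 = 2:2): theoretical n(FeCl3) = 2.8499 mol, so theoretical mass = 2.8499 × 162.20 = 462.25 g.
At 59.61% yield, actual mass of FeCl3 = 462.25 × 0.5961 = 275.55 g.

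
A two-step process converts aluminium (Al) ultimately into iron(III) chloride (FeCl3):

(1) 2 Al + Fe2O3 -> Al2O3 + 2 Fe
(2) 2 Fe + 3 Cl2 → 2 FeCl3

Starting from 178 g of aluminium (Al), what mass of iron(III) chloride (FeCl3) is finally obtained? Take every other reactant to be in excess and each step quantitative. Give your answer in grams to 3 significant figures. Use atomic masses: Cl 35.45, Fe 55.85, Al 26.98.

1070 g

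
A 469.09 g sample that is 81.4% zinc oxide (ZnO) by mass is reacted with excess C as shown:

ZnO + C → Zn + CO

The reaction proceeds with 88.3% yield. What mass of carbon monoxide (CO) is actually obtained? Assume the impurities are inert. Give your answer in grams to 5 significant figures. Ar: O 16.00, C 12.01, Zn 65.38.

116.05 g

Pure ZnO available = 469.09 g × 0.814 = 381.839 g.
M(ZnO) = 65.38 + 16.00 = 81.38 g/mol.
M(CO) = 12.01 + 16.00 = 28.01 g/mol.
n(ZnO) = 381.839 g / 81.38 g/mol = 4.69205 mol.
From the equation the ZnO:CO mole ratio is 1:1, so n(CO) = 4.69205 × 1/1 = 4.69205 mol.
Mass of CO = 4.69205 mol × 28.01 g/mol = 131.424 g.
Actual mass collected = 131.424 g × 0.883 = 116.048 g.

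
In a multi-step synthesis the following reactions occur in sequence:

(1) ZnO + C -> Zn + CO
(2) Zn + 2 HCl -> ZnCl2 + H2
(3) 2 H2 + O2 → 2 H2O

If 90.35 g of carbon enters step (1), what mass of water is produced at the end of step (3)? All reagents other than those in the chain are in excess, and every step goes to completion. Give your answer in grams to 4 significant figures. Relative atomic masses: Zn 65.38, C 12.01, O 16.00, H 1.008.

135.5 g

M(C) = 12.01 g/mol.
M(H2O) = 2(1.008) + 16.00 = 18.016 g/mol.
n(C) = 90.35 / 12.01 = 7.5229 mol.
Reaction (1): C→Zn ratio 1:1 ⇒ n(Zn) = 7.5229 mol.
Reaction (2): Zn→H2 ratio 1:1 ⇒ n(H2) = 7.5229 mol.
Reaction (3): H2→H2O ratio 2:2 ⇒ n(H2O) = 7.5229 mol.
Mass of H2O = 7.5229 × 18.016 = 135.53 g.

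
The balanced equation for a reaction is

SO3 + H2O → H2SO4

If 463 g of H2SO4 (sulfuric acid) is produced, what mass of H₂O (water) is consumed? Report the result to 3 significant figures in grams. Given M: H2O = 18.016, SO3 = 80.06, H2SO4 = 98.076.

85.1 g

n(H2SO4) = 463.0 g / 98.076 g/mol = 4.721 mol.
From the equation the H2SO4:H2O mole ratio is 1:1, so n(H2O) = 4.721 × 1/1 = 4.721 mol.
Mass of H2O = 4.721 mol × 18.016 g/mol = 85.05 g.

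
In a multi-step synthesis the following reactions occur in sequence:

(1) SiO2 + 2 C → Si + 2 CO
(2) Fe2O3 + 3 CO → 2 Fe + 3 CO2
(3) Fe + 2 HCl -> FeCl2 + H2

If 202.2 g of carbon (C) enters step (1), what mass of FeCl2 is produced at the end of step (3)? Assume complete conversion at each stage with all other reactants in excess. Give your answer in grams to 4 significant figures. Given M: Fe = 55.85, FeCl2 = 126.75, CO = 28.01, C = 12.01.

1423 g

n(C) = 202.2 / 12.01 = 16.836 mol.
Reaction (1): C→CO ratio 2:2 ⇒ n(CO) = 16.836 mol.
Reaction (2): CO→Fe ratio 3:2 ⇒ n(Fe) = 11.224 mol.
Reaction (3): Fe→FeCl2 ratio 1:1 ⇒ n(FeCl2) = 11.224 mol.
Mass of FeCl2 = 11.224 × 126.75 = 1422.6 g.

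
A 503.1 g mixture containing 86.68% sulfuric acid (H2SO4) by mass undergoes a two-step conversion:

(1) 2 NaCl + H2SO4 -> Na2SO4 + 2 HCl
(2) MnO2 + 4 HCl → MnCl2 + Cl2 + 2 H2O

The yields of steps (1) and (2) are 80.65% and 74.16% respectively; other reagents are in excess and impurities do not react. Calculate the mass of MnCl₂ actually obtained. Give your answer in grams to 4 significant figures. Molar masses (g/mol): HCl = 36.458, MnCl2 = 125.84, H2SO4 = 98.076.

Pure H2SO4 = 503.1 × 0.8668 = 436.09 g.
n(H2SO4) = 436.09 / 98.076 = 4.4464 mol.
Step 1 (H2SO4:HCl = 1:2): theoretical n(HCl) = 8.8928 mol; at 80.65% yield, n(HCl) = 7.1721 mol.
Step 2 (HCl:MnCl2 = 4:1): theoretical n(MnCl2) = 1.7930 mol, so theoretical mass = 1.7930 × 125.84 = 225.63 g.
At 74.16% yield, actual mass of MnCl2 = 225.63 × 0.7416 = 167.33 g.

167.3 g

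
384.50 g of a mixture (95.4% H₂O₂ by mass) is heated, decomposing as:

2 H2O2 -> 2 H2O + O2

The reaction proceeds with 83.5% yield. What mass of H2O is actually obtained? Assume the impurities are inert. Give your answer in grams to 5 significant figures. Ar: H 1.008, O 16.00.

Pure H2O2 available = 384.50 g × 0.954 = 366.813 g.
M(H2O2) = 2(1.008) + 2(16.00) = 34.016 g/mol.
M(H2O) = 2(1.008) + 16.00 = 18.016 g/mol.
n(H2O2) = 366.813 g / 34.016 g/mol = 10.7835 mol.
From the equation the H2O2:H2O mole ratio is 2:2, so n(H2O) = 10.7835 × 2/2 = 10.7835 mol.
Mass of H2O = 10.7835 mol × 18.016 g/mol = 194.276 g.
Actual mass collected = 194.276 g × 0.835 = 162.221 g.

162.22 g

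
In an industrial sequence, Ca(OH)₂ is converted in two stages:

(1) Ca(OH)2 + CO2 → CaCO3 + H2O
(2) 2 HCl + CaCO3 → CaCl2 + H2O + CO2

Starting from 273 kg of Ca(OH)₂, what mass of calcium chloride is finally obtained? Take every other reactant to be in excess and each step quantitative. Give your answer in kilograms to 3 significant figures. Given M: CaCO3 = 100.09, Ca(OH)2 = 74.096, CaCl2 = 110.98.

409 kg

273 kg = 273000 g.
n(Ca(OH)2) = 273000 / 74.096 = 3684 mol.
Step 1 gives a 1:1 ratio of Ca(OH)2 to CaCO3, so n(CaCO3) = 3684 mol.
In step 2 the CaCO3:CaCl2 ratio is 1:1, so n(CaCl2) = 3684 mol.
Mass of CaCl2 = 3684 × 110.98 = 408900 g = 409 kg.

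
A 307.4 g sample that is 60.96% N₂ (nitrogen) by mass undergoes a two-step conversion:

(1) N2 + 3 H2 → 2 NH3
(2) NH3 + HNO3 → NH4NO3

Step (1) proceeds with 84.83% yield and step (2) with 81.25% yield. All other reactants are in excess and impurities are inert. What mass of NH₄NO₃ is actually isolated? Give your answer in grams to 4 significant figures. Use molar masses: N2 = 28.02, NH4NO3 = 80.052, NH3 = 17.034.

Pure N2 = 307.4 × 0.6096 = 187.39 g.
n(N2) = 187.39 / 28.02 = 6.6878 mol.
Step 1 (N2:NH3 = 1:2): theoretical n(NH3) = 13.376 mol; at 84.83% yield, n(NH3) = 11.346 mol.
Step 2 (NH3:NH4NO3 = 1:1): theoretical n(NH4NO3) = 11.346 mol, so theoretical mass = 11.346 × 80.052 = 908.31 g.
At 81.25% yield, actual mass of NH4NO3 = 908.31 × 0.8125 = 738.00 g.

738.0 g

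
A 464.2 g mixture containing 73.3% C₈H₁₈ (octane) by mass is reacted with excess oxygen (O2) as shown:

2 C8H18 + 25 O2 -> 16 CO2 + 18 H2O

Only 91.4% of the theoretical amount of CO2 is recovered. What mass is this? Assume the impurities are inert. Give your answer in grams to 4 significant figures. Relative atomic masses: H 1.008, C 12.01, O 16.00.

958.6 g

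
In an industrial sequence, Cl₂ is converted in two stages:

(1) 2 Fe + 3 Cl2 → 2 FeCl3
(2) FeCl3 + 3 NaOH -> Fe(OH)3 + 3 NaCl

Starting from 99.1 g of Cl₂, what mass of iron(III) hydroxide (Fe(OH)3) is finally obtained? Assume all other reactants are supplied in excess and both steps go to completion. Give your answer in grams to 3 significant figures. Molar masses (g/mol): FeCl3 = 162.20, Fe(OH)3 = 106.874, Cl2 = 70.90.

99.6 g

n(Cl2) = 99.10 / 70.90 = 1.398 mol.
Step 1 gives a 3:2 ratio of Cl2 to FeCl3, so n(FeCl3) = 0.9318 mol.
In step 2 the FeCl3:Fe(OH)3 ratio is 1:1, so n(Fe(OH)3) = 0.9318 mol.
Mass of Fe(OH)3 = 0.9318 × 106.874 = 99.59 g.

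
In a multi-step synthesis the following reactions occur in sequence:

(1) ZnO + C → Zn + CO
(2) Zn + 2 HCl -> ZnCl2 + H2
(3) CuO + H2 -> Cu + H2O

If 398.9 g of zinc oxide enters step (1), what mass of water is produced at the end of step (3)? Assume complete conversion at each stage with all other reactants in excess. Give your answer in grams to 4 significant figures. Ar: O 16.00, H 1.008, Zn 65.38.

88.31 g

M(ZnO) = 65.38 + 16.00 = 81.38 g/mol.
M(H2O) = 2(1.008) + 16.00 = 18.016 g/mol.
n(ZnO) = 398.9 / 81.38 = 4.9017 mol.
Reaction (1): ZnO→Zn ratio 1:1 ⇒ n(Zn) = 4.9017 mol.
Reaction (2): Zn→H2 ratio 1:1 ⇒ n(H2) = 4.9017 mol.
Reaction (3): H2→H2O ratio 1:1 ⇒ n(H2O) = 4.9017 mol.
Mass of H2O = 4.9017 × 18.016 = 88.309 g.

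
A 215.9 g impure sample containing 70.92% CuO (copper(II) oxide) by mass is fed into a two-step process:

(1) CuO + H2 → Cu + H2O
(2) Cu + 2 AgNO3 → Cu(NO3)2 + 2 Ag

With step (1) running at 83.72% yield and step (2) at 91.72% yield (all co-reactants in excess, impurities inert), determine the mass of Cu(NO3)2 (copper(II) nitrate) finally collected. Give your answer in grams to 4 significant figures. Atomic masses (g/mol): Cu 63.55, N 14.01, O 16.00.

277.2 g

Pure CuO = 215.9 × 0.7092 = 153.12 g.
M(CuO) = 63.55 + 16.00 = 79.55 g/mol.
M(Cu(NO3)2) = 63.55 + 2(14.01) + 6(16.00) = 187.57 g/mol.
n(CuO) = 153.12 / 79.55 = 1.9248 mol.
Step 1 (CuO:Cu = 1:1): theoretical n(Cu) = 1.9248 mol; at 83.72% yield, n(Cu) = 1.6114 mol.
Step 2 (Cu:Cu(NO3)2 = 1:1): theoretical n(Cu(NO3)2) = 1.6114 mol, so theoretical mass = 1.6114 × 187.57 = 302.26 g.
At 91.72% yield, actual mass of Cu(NO3)2 = 302.26 × 0.9172 = 277.23 g.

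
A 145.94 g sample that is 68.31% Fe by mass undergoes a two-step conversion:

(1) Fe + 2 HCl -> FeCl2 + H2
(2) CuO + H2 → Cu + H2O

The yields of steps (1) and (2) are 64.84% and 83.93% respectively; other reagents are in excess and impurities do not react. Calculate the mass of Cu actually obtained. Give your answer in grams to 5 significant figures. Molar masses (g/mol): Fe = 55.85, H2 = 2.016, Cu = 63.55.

61.732 g

Pure Fe = 145.94 × 0.6831 = 99.6916 g.
n(Fe) = 99.6916 / 55.85 = 1.78499 mol.
Step 1 (Fe:H2 = 1:1): theoretical n(H2) = 1.78499 mol; at 64.84% yield, n(H2) = 1.15739 mol.
Step 2 (H2:Cu = 1:1): theoretical n(Cu) = 1.15739 mol, so theoretical mass = 1.15739 × 63.55 = 73.5519 g.
At 83.93% yield, actual mass of Cu = 73.5519 × 0.8393 = 61.7321 g.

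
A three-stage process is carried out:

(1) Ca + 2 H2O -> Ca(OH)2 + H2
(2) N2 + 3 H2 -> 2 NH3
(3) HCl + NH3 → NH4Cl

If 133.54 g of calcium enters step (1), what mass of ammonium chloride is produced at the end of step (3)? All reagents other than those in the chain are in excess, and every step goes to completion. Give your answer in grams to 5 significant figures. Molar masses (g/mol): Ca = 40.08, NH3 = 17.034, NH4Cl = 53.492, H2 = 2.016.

118.82 g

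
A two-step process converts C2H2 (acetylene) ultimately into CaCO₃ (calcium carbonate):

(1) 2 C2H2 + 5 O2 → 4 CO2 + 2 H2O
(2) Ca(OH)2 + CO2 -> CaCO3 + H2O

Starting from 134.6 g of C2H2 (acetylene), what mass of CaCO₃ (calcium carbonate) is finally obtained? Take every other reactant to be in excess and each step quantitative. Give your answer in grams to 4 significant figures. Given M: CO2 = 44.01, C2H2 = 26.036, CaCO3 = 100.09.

n(C2H2) = 134.60 / 26.036 = 5.1698 mol.
Step 1 gives a 2:4 ratio of C2H2 to CO2, so n(CO2) = 10.340 mol.
In step 2 the CO2:CaCO3 ratio is 1:1, so n(CaCO3) = 10.340 mol.
Mass of CaCO3 = 10.340 × 100.09 = 1034.9 g.

1035 g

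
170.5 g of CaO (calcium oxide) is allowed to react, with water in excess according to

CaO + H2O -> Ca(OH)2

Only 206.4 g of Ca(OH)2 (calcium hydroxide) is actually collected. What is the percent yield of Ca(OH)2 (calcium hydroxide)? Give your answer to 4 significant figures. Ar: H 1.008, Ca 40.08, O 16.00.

91.62 %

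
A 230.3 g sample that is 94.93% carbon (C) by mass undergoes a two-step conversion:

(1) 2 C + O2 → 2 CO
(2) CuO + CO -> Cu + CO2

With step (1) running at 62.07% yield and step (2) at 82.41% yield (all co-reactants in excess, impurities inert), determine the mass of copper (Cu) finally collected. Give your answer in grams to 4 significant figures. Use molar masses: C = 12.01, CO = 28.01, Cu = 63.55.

591.7 g

Pure C = 230.3 × 0.9493 = 218.62 g.
n(C) = 218.62 / 12.01 = 18.203 mol.
Step 1 (C:CO = 2:2): theoretical n(CO) = 18.203 mol; at 62.07% yield, n(CO) = 11.299 mol.
Step 2 (CO:Cu = 1:1): theoretical n(Cu) = 11.299 mol, so theoretical mass = 11.299 × 63.55 = 718.05 g.
At 82.41% yield, actual mass of Cu = 718.05 × 0.8241 = 591.74 g.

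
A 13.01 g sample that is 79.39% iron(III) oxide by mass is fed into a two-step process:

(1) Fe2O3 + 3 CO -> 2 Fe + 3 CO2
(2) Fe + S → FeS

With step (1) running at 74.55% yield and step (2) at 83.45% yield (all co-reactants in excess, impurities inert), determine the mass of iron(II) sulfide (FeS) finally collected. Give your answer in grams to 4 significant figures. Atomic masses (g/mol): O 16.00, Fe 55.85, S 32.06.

7.074 g

Pure Fe2O3 = 13.01 × 0.7939 = 10.329 g.
M(Fe2O3) = 2(55.85) + 3(16.00) = 159.70 g/mol.
M(FeS) = 55.85 + 32.06 = 87.91 g/mol.
n(Fe2O3) = 10.329 / 159.70 = 0.064675 mol.
Step 1 (Fe2O3:Fe = 1:2): theoretical n(Fe) = 0.12935 mol; at 74.55% yield, n(Fe) = 0.096431 mol.
Step 2 (Fe:FeS = 1:1): theoretical n(FeS) = 0.096431 mol, so theoretical mass = 0.096431 × 87.91 = 8.4772 g.
At 83.45% yield, actual mass of FeS = 8.4772 × 0.8345 = 7.0743 g.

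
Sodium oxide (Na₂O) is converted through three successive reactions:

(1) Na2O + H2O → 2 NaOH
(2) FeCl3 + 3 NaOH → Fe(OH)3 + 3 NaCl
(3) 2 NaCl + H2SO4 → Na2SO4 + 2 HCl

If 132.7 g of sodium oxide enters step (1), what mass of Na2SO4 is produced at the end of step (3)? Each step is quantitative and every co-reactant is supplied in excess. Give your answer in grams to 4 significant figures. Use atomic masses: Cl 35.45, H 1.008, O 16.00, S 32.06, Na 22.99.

304.1 g

M(Na2O) = 2(22.99) + 16.00 = 61.98 g/mol.
M(Na2SO4) = 2(22.99) + 32.06 + 4(16.00) = 142.04 g/mol.
n(Na2O) = 132.7 / 61.98 = 2.1410 mol.
Reaction (1): Na2O→NaOH ratio 1:2 ⇒ n(NaOH) = 4.2820 mol.
Reaction (2): NaOH→NaCl ratio 3:3 ⇒ n(NaCl) = 4.2820 mol.
Reaction (3): NaCl→Na2SO4 ratio 2:1 ⇒ n(Na2SO4) = 2.1410 mol.
Mass of Na2SO4 = 2.1410 × 142.04 = 304.11 g.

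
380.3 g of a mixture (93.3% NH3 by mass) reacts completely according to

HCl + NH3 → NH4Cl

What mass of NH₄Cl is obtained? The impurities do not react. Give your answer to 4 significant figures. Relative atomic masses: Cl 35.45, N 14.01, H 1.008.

Mass of pure NH3 = 380.3 g × 0.933 = 354.82 g.
M(NH3) = 14.01 + 3(1.008) = 17.034 g/mol.
M(NH4Cl) = 14.01 + 4(1.008) + 35.45 = 53.492 g/mol.
n(NH3) = 354.82 g / 17.034 g/mol = 20.830 mol.
From the equation the NH3:NH4Cl mole ratio is 1:1, so n(NH4Cl) = 20.830 × 1/1 = 20.830 mol.
Mass of NH4Cl = 20.830 mol × 53.492 g/mol = 1114.2 g.

1114 g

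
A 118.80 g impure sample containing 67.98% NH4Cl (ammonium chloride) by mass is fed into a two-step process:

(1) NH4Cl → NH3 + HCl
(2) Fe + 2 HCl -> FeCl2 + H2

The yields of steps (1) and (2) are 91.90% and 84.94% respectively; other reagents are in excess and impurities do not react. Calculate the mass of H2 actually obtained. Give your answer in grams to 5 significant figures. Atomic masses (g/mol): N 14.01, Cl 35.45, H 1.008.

1.1879 g

Pure NH4Cl = 118.80 × 0.6798 = 80.7602 g.
M(NH4Cl) = 14.01 + 4(1.008) + 35.45 = 53.492 g/mol.
M(H2) = 2(1.008) = 2.016 g/mol.
n(NH4Cl) = 80.7602 / 53.492 = 1.50976 mol.
Step 1 (NH4Cl:HCl = 1:1): theoretical n(HCl) = 1.50976 mol; at 91.90% yield, n(HCl) = 1.38747 mol.
Step 2 (HCl:H2 = 2:1): theoretical n(H2) = 0.693736 mol, so theoretical mass = 0.693736 × 2.016 = 1.39857 g.
At 84.94% yield, actual mass of H2 = 1.39857 × 0.8494 = 1.18795 g.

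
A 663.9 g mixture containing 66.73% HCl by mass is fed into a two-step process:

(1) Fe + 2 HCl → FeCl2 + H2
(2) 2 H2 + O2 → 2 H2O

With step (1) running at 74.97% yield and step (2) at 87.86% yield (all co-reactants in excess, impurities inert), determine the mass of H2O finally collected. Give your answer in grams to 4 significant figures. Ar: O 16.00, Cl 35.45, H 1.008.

Pure HCl = 663.9 × 0.6673 = 443.02 g.
M(HCl) = 1.008 + 35.45 = 36.458 g/mol.
M(H2O) = 2(1.008) + 16.00 = 18.016 g/mol.
n(HCl) = 443.02 / 36.458 = 12.152 mol.
Step 1 (HCl:H2 = 2:1): theoretical n(H2) = 6.0758 mol; at 74.97% yield, n(H2) = 4.5550 mol.
Step 2 (H2:H2O = 2:2): theoretical n(H2O) = 4.5550 mol, so theoretical mass = 4.5550 × 18.016 = 82.063 g.
At 87.86% yield, actual mass of H2O = 82.063 × 0.8786 = 72.100 g.

72.10 g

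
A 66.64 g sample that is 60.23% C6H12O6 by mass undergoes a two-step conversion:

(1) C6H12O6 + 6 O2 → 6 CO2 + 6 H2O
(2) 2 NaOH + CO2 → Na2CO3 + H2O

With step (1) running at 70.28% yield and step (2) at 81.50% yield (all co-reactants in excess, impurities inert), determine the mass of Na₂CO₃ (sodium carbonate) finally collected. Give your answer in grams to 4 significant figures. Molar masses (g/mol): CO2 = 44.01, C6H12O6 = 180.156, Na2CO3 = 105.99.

Pure C6H12O6 = 66.64 × 0.6023 = 40.137 g.
n(C6H12O6) = 40.137 / 180.156 = 0.22279 mol.
Step 1 (C6H12O6:CO2 = 1:6): theoretical n(CO2) = 1.3368 mol; at 70.28% yield, n(CO2) = 0.93947 mol.
Step 2 (CO2:Na2CO3 = 1:1): theoretical n(Na2CO3) = 0.93947 mol, so theoretical mass = 0.93947 × 105.99 = 99.574 g.
At 81.50% yield, actual mass of Na2CO3 = 99.574 × 0.8150 = 81.153 g.

81.15 g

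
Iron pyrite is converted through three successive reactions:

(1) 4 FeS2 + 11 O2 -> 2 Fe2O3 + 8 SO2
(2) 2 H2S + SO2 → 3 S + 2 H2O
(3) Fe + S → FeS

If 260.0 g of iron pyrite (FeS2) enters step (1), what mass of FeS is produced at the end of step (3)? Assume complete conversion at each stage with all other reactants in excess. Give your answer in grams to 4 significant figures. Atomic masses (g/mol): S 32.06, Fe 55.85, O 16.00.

1143 g

M(FeS2) = 55.85 + 2(32.06) = 119.97 g/mol.
M(FeS) = 55.85 + 32.06 = 87.91 g/mol.
n(FeS2) = 260.0 / 119.97 = 2.1672 mol.
Reaction (1): FeS2→SO2 ratio 4:8 ⇒ n(SO2) = 4.3344 mol.
Reaction (2): SO2→S ratio 1:3 ⇒ n(S) = 13.003 mol.
Reaction (3): S→FeS ratio 1:1 ⇒ n(FeS) = 13.003 mol.
Mass of FeS = 13.003 × 87.91 = 1143.1 g.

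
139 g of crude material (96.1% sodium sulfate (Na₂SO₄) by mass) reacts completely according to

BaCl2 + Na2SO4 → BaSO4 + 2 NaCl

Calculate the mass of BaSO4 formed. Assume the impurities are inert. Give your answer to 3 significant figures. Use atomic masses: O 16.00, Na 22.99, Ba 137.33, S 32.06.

Mass of pure Na2SO4 = 139 g × 0.961 = 133.6 g.
M(Na2SO4) = 2(22.99) + 32.06 + 4(16.00) = 142.04 g/mol.
M(BaSO4) = 137.33 + 32.06 + 4(16.00) = 233.39 g/mol.
n(Na2SO4) = 133.6 g / 142.04 g/mol = 0.9404 mol.
From the equation the Na2SO4:BaSO4 mole ratio is 1:1, so n(BaSO4) = 0.9404 × 1/1 = 0.9404 mol.
Mass of BaSO4 = 0.9404 mol × 233.39 g/mol = 219.5 g.

219 g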